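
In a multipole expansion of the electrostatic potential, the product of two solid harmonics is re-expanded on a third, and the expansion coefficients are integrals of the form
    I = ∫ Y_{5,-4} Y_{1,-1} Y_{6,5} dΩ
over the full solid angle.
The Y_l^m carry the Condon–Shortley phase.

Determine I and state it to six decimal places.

-0.303018

m-sum 0 ✓  L=12 even ✓  4≤6≤6 ✓
Π(2lᵢ+1) = 11×3×13 = 429
triangle coeff Δ(5,1,6) = 1/858
Σ_t [0,0]: t=0:+1/14400 = 1/14400
(3j)²=6/143 [(5 1 6; 0 0 0)], sign=+1
Σ_t [0,0]: t=0:+1/725760 = 1/725760
(3j)²=5/78 [(5 1 6; -4 -1 5)], sign=-1
⇒ 4πI² = 15/13
I = (-1)√(15/13/(4π)) = -0.30301841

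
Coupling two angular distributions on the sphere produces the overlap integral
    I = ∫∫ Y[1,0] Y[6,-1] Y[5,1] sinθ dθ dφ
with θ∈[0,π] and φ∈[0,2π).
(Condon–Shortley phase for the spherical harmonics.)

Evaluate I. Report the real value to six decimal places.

Rules hold: Σm=0, L=12 even, 5≤5≤7.
N = 3·13·11 = 429
Δ = 2!·0!·10!/13! = 1/858
Racah Σ t=1..1: t=1:−1/14400 = -1/14400
⇒ 3j(1 6 5; 0 0 0)² = 6/143, sgn +1
Racah Σ t=1..1: t=1:−1/17280 = -1/17280
⇒ 3j(1 6 5; 0 -1 1)² = 35/858, sgn -1
4πI² = N·(3j₀)²·(3jₘ)² = 105/143
I = -1·√(0.734266/4π) = -0.24172507

-0.241725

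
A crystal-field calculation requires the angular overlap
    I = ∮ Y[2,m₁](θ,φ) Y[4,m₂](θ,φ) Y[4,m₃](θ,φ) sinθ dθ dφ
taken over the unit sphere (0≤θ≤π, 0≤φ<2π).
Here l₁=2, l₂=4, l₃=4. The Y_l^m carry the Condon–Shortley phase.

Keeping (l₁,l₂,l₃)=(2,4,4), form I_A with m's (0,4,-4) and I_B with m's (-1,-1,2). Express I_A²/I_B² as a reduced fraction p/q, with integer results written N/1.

l's match ⇒ only the (l;m) 3-j factors differ between A and B.
A: triangle coeff Δ(2,4,4) = 1/13860; Σ_t [2,2]: t=2:+1/2880 = 1/2880; (3j)²=28/495 [(2 4 4; 0 4 -4)], sign=+1
B: triangle coeff Δ(2,4,4) = 1/13860; Σ_t [1,2]: t=1:−1/96 t=2:+1/240 = -1/160; (3j)²=27/1540 [(2 4 4; -1 -1 2)], sign=-1
I_A²/I_B² = (28/495)/(27/1540) = 784/243

784/243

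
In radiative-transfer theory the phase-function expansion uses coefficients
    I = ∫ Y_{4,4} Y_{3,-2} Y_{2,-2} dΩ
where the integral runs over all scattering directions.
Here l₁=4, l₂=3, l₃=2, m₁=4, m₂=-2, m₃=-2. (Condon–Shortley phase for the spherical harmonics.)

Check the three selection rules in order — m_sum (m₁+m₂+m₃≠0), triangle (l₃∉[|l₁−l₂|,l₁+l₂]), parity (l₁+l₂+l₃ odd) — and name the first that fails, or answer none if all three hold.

Σmᵢ = 0  ✓
l₃∈[|l₁−l₂|,l₁+l₂]=[1,7], have l₃=2  ✓
Σlᵢ = 9 ⇒ odd  ✗

parity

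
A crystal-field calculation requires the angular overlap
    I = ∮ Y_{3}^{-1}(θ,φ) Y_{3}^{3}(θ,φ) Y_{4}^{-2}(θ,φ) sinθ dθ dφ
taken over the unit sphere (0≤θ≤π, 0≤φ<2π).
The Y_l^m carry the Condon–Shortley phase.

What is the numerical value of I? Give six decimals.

Rules hold: Σm=0, L=10 even, 0≤4≤6.
N = 7·7·9 = 441
Δ = 2!·4!·4!/11! = 1/34650
Racah Σ t=0..2: t=0:+1/72 t=1:−1/16 t=2:+1/72 = -5/144
⇒ 3j(3 3 4; 0 0 0)² = 2/77, sgn -1
Racah Σ t=2..2: t=2:+1/192 = 1/192
⇒ 3j(3 3 4; -1 3 -2)² = 3/77, sgn +1
4πI² = N·(3j₀)²·(3jₘ)² = 54/121
I = -1·√(0.446281/4π) = -0.18845135

-0.188451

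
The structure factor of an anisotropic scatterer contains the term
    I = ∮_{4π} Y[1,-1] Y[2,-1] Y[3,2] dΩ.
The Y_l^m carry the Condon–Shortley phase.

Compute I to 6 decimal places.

0.261169

Checks pass: Σm=0; 6 even; l₃=3∈[1,3].
(2·1+1)(2·2+1)(2·3+1) = 105
Δ: 0! 2! 4! / 7! → 1/105
sum: t=0:+1/4 = 1/4
3j²(1 2 3; 0 0 0) = Δ·Π!·Σ² = 3/35  (sign -1)
sum: t=0:+1/12 = 1/12
3j²(1 2 3; -1 -1 2) = Δ·Π!·Σ² = 2/21  (sign -1)
combine: 4πI² = 105·3/35·2/21 = 6/7
take √, sign +1: I = 0.26116903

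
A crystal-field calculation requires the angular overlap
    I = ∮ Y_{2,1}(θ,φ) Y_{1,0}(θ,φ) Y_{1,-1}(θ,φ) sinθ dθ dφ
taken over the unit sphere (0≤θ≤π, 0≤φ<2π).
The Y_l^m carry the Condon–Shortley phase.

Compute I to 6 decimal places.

-0.218510

Checks pass: Σm=0; 4 even; l₃=1∈[1,3].
(2·2+1)(2·1+1)(2·1+1) = 45
Δ: 2! 2! 0! / 5! → 1/30
sum: t=1:−1/1 = -1/1
3j²(2 1 1; 0 0 0) = Δ·Π!·Σ² = 2/15  (sign +1)
sum: t=1:−1/2 = -1/2
3j²(2 1 1; 1 0 -1) = Δ·Π!·Σ² = 1/10  (sign -1)
combine: 4πI² = 45·2/15·1/10 = 3/5
take √, sign -1: I = -0.21850969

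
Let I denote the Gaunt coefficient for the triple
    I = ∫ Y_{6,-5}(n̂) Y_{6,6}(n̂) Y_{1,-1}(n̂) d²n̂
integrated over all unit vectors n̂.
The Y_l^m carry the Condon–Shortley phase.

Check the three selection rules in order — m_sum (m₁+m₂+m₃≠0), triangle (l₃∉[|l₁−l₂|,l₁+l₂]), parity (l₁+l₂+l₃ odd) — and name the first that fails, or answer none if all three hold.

parity

m₁+m₂+m₃ = -5 + 6 − 1 = 0  ✓
triangle: |6−6|=0 ≤ l₃=1 ≤ 6+6=12  ✓
parity: l₁+l₂+l₃ = 13 is odd  ✗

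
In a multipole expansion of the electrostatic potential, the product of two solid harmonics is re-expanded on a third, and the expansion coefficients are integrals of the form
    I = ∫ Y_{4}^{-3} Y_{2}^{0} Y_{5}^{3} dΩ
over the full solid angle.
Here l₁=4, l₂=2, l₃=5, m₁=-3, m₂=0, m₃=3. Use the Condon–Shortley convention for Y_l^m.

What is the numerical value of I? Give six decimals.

Σlᵢ=11 odd — θ-integrand is odd under cosθ→−cosθ; I=0

0.000000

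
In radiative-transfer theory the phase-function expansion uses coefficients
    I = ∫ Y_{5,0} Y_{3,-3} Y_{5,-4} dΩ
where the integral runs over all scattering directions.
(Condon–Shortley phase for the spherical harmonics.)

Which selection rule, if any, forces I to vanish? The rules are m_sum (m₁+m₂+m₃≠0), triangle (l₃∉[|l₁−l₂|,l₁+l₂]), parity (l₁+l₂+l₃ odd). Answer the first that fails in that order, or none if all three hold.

m_sum

m₁+m₂+m₃ = 0 − 3 − 4 = -7  ✗
triangle: |5−3|=2 ≤ l₃=5 ≤ 5+3=8
parity: l₁+l₂+l₃ = 13 is odd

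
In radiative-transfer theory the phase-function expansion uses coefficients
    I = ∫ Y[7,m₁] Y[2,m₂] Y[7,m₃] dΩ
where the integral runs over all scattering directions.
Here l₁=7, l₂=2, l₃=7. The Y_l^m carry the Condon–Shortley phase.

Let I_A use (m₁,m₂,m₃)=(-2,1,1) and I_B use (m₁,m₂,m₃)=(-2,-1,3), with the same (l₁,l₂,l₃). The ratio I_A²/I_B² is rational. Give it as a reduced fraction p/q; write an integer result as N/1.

243/625

Same 7,2,7: normalisation and zero-m 3j drop out of the ratio.
A: Δ: 2! 12! 2! / 17! → 1/185640; sum: t=1:−1/1935360 t=2:+1/1209600 = 1/3225600; 3j²(7 2 7; -2 1 1) = Δ·Π!·Σ² = 243/61880  (sign +1)
B: Δ: 2! 12! 2! / 17! → 1/185640; sum: t=0:+1/4354560 t=1:−1/1935360 = -1/3483648; 3j²(7 2 7; -2 -1 3) = Δ·Π!·Σ² = 125/12376  (sign -1)
I_A²/I_B² = (243/61880)/(125/12376) = 243/625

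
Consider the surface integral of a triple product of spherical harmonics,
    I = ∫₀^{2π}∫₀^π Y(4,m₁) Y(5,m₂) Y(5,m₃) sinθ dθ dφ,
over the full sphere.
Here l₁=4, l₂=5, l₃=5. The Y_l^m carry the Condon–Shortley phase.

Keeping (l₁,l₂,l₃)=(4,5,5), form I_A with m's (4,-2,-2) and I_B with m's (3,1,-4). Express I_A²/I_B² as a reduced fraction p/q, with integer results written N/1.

7/6

l's match ⇒ only the (l;m) 3-j factors differ between A and B.
A: triangle coeff Δ(4,5,5) = 1/3153150; Σ_t [0,0]: t=0:+1/20736 = 1/20736; (3j)²=35/1287 [(4 5 5; 4 -2 -2)], sign=-1
B: triangle coeff Δ(4,5,5) = 1/3153150; Σ_t [0,1]: t=0:+1/103680 t=1:−1/17280 = -1/20736; (3j)²=10/429 [(4 5 5; 3 1 -4)], sign=+1
I_A²/I_B² = (35/1287)/(10/429) = 7/6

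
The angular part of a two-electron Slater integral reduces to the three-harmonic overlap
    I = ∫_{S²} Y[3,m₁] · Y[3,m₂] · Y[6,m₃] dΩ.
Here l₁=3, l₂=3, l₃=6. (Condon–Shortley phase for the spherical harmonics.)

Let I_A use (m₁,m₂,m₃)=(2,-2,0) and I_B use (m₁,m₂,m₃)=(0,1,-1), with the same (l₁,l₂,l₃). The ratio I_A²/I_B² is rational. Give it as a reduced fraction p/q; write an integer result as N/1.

18/175

l's match ⇒ only the (l;m) 3-j factors differ between A and B.
A: triangle coeff Δ(3,3,6) = 1/12012; Σ_t [0,0]: t=0:+1/14400 = 1/14400; (3j)²=3/1001 [(3 3 6; 2 -2 0)], sign=+1
B: triangle coeff Δ(3,3,6) = 1/12012; Σ_t [0,0]: t=0:+1/1728 = 1/1728; (3j)²=25/858 [(3 3 6; 0 1 -1)], sign=-1
I_A²/I_B² = (3/1001)/(25/858) = 18/175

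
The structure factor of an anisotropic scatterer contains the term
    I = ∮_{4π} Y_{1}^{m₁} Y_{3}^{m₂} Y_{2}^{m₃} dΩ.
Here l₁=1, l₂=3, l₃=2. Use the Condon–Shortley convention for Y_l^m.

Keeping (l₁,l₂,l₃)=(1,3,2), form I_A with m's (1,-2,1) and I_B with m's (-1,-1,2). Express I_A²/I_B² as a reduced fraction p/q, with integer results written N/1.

Same 1,3,2: normalisation and zero-m 3j drop out of the ratio.
A: Δ: 2! 0! 4! / 7! → 1/105; sum: t=0:+1/12 = 1/12; 3j²(1 3 2; 1 -2 1) = Δ·Π!·Σ² = 2/21  (sign -1)
B: Δ: 2! 0! 4! / 7! → 1/105; sum: t=2:+1/48 = 1/48; 3j²(1 3 2; -1 -1 2) = Δ·Π!·Σ² = 1/105  (sign +1)
I_A²/I_B² = (2/21)/(1/105) = 10/1

10/1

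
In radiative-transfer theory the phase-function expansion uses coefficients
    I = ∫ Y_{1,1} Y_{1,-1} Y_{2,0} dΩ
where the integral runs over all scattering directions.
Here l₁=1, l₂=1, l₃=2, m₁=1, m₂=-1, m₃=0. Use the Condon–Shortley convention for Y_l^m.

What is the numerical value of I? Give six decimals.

0.126157

Rules hold: Σm=0, L=4 even, 0≤2≤2.
N = 3·3·5 = 45
Δ = 0!·2!·2!/5! = 1/30
Racah Σ t=0..0: t=0:+1/1 = 1/1
⇒ 3j(1 1 2; 0 0 0)² = 2/15, sgn +1
Racah Σ t=0..0: t=0:+1/4 = 1/4
⇒ 3j(1 1 2; 1 -1 0)² = 1/30, sgn +1
4πI² = N·(3j₀)²·(3jₘ)² = 1/5
I = +1·√(0.2/4π) = 0.12615663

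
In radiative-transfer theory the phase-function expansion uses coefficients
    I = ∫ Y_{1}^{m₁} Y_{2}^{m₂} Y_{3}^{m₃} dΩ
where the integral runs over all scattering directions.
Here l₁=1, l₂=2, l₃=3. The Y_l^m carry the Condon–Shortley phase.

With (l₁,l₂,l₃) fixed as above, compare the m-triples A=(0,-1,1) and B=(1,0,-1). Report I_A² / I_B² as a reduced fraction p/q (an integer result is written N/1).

Shared (l₁,l₂,l₃)=(1,2,3): N and (l;000)² cancel in I_A²/I_B².
A: Δ = 0!·2!·4!/7! = 1/105; Racah Σ t=0..0: t=0:+1/6 = 1/6; ⇒ 3j(1 2 3; 0 -1 1)² = 8/105, sgn +1
B: Δ = 0!·2!·4!/7! = 1/105; Racah Σ t=0..0: t=0:+1/8 = 1/8; ⇒ 3j(1 2 3; 1 0 -1)² = 2/35, sgn +1
I_A²/I_B² = (8/105)/(2/35) = 4/3

4/3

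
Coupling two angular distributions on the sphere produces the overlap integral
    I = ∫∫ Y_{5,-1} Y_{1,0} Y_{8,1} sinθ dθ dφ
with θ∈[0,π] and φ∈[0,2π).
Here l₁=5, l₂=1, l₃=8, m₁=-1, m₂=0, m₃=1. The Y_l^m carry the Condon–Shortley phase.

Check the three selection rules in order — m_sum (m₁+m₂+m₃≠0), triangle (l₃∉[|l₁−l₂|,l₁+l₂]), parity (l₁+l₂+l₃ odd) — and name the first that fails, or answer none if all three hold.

triangle

azimuthal sum: -1 + 0 + 1 = 0  ✓
4 ≤ 8 ≤ 6 (triangle on l)  ✗
L = 5 + 1 + 8 = 14 (even)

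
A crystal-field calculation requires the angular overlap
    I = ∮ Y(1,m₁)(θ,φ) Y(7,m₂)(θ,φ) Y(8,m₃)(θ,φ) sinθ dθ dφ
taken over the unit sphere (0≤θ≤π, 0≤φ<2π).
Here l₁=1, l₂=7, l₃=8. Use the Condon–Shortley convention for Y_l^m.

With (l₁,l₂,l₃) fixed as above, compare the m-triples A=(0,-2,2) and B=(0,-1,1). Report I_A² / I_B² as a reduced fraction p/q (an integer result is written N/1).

Same 1,7,8: normalisation and zero-m 3j drop out of the ratio.
A: Δ: 0! 2! 14! / 17! → 1/2040; sum: t=0:+1/43545600 = 1/43545600; 3j²(1 7 8; 0 -2 2) = Δ·Π!·Σ² = 1/34  (sign +1)
B: Δ: 0! 2! 14! / 17! → 1/2040; sum: t=0:+1/29030400 = 1/29030400; 3j²(1 7 8; 0 -1 1) = Δ·Π!·Σ² = 21/680  (sign -1)
I_A²/I_B² = (1/34)/(21/680) = 20/21

20/21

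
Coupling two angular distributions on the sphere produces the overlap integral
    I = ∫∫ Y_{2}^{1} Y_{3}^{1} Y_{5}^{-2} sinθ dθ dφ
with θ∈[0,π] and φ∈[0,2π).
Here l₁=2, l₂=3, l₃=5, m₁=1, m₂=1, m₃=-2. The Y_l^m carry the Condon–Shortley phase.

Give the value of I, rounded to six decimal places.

0.245532

m-sum 0 ✓  L=10 even ✓  1≤5≤5 ✓
Π(2lᵢ+1) = 5×7×11 = 385
triangle coeff Δ(2,3,5) = 1/2310
Σ_t [0,0]: t=0:+1/144 = 1/144
(3j)²=10/231 [(2 3 5; 0 0 0)], sign=-1
Σ_t [0,0]: t=0:+1/288 = 1/288
(3j)²=1/22 [(2 3 5; 1 1 -2)], sign=-1
⇒ 4πI² = 25/33
I = (+1)√(25/33/(4π)) = 0.24553200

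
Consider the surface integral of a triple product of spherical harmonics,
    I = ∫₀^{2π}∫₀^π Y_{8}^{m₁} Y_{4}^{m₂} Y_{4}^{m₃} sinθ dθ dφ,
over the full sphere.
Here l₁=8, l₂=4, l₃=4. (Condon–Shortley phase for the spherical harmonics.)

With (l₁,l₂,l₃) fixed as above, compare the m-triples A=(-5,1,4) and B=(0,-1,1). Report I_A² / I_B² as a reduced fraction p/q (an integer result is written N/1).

1287/3136

l's match ⇒ only the (l;m) 3-j factors differ between A and B.
A: triangle coeff Δ(8,4,4) = 1/218790; Σ_t [5,5]: t=5:−1/29030400 = -1/29030400; (3j)²=1/170 [(8 4 4; -5 1 4)], sign=-1
B: triangle coeff Δ(8,4,4) = 1/218790; Σ_t [3,3]: t=3:−1/518400 = -1/518400; (3j)²=1568/109395 [(8 4 4; 0 -1 1)], sign=+1
I_A²/I_B² = (1/170)/(1568/109395) = 1287/3136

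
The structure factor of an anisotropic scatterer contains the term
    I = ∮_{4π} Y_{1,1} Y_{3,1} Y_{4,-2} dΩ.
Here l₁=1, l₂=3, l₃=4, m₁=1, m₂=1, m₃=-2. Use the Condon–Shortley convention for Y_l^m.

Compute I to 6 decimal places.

Rules hold: Σm=0, L=8 even, 2≤4≤4.
N = 3·7·9 = 189
Δ = 0!·2!·6!/9! = 1/252
Racah Σ t=0..0: t=0:+1/36 = 1/36
⇒ 3j(1 3 4; 0 0 0)² = 4/63, sgn +1
Racah Σ t=0..0: t=0:+1/96 = 1/96
⇒ 3j(1 3 4; 1 1 -2)² = 5/84, sgn +1
4πI² = N·(3j₀)²·(3jₘ)² = 5/7
I = +1·√(0.714286/4π) = 0.23841361

0.238414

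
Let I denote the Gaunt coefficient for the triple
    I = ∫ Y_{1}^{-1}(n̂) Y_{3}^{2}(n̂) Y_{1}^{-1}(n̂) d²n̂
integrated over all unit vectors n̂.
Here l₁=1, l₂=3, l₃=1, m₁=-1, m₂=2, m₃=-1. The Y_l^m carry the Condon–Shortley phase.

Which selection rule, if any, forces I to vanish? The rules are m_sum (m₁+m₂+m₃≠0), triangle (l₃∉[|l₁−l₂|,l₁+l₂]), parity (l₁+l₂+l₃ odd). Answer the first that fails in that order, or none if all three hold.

triangle

Σmᵢ = 0  ✓
l₃∈[|l₁−l₂|,l₁+l₂]=[2,4], have l₃=1  ✗
Σlᵢ = 5 ⇒ odd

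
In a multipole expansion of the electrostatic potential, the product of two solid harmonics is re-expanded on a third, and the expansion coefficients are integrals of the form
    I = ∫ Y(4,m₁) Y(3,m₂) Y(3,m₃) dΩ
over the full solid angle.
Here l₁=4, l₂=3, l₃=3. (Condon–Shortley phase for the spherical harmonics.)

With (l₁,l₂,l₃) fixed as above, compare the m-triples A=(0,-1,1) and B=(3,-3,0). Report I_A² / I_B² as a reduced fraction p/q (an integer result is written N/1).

1/63

Shared (l₁,l₂,l₃)=(4,3,3): N and (l;000)² cancel in I_A²/I_B².
A: Δ = 4!·4!·2!/11! = 1/34650; Racah Σ t=0..2: t=0:+1/1152 t=1:−1/36 t=2:+1/32 = 5/1152; ⇒ 3j(4 3 3; 0 -1 1)² = 1/1386, sgn +1
B: Δ = 4!·4!·2!/11! = 1/34650; Racah Σ t=0..0: t=0:+1/288 = 1/288; ⇒ 3j(4 3 3; 3 -3 0)² = 1/22, sgn -1
I_A²/I_B² = (1/1386)/(1/22) = 1/63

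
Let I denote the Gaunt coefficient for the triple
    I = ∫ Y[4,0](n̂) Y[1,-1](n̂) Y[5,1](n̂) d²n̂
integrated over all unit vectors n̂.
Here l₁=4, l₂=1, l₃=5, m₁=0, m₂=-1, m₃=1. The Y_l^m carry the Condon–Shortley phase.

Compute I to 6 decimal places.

-0.190188

Rules hold: Σm=0, L=10 even, 3≤5≤5.
N = 9·3·11 = 297
Δ = 0!·8!·2!/11! = 1/495
Racah Σ t=0..0: t=0:+1/576 = 1/576
⇒ 3j(4 1 5; 0 0 0)² = 5/99, sgn -1
Racah Σ t=0..0: t=0:+1/1152 = 1/1152
⇒ 3j(4 1 5; 0 -1 1)² = 1/33, sgn +1
4πI² = N·(3j₀)²·(3jₘ)² = 5/11
I = -1·√(0.454545/4π) = -0.19018827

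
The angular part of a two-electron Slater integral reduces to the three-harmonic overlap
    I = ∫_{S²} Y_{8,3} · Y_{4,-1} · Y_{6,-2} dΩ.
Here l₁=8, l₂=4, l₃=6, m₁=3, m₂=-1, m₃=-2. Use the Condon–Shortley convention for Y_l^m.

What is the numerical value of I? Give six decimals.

-0.137123

Checks pass: Σm=0; 18 even; l₃=6∈[4,12].
(2·8+1)(2·4+1)(2·6+1) = 1989
Δ: 6! 10! 2! / 19! → 1/23279256
sum: t=2:+1/1658880 t=3:−1/518400 t=4:+1/1658880 = -1/1382400
3j²(8 4 6; 0 0 0) = Δ·Π!·Σ² = 504/46189  (sign -1)
sum: t=1:−1/4147200 t=2:+1/1451520 t=3:−1/5806080 = 1/3628800
3j²(8 4 6; 3 -1 -2) = Δ·Π!·Σ² = 320/29393  (sign +1)
combine: 4πI² = 1989·504/46189·320/29393 = 207360/877591
take √, sign -1: I = -0.13712337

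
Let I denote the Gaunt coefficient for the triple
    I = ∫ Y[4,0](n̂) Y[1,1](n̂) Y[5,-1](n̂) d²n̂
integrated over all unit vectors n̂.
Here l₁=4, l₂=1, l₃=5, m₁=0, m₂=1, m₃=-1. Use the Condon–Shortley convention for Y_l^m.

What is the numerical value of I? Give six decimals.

Checks pass: Σm=0; 10 even; l₃=5∈[3,5].
(2·4+1)(2·1+1)(2·5+1) = 297
Δ: 0! 8! 2! / 11! → 1/495
sum: t=0:+1/576 = 1/576
3j²(4 1 5; 0 0 0) = Δ·Π!·Σ² = 5/99  (sign -1)
sum: t=0:+1/1152 = 1/1152
3j²(4 1 5; 0 1 -1) = Δ·Π!·Σ² = 1/33  (sign +1)
combine: 4πI² = 297·5/99·1/33 = 5/11
take √, sign -1: I = -0.19018827

-0.190188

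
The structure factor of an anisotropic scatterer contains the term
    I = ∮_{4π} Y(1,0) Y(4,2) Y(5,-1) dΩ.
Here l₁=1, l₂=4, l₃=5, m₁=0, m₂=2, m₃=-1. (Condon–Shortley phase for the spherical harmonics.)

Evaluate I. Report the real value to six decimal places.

m-sum = 0 + 2 − 1 = 1 ≠ 0 ⇒ I = 0

0.000000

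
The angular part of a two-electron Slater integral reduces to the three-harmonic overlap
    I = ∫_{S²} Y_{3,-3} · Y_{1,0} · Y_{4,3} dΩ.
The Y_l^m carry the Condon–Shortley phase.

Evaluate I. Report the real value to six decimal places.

Rules hold: Σm=0, L=8 even, 2≤4≤4.
N = 7·3·9 = 189
Δ = 0!·6!·2!/9! = 1/252
Racah Σ t=0..0: t=0:+1/36 = 1/36
⇒ 3j(3 1 4; 0 0 0)² = 4/63, sgn +1
Racah Σ t=0..0: t=0:+1/720 = 1/720
⇒ 3j(3 1 4; -3 0 3)² = 1/36, sgn -1
4πI² = N·(3j₀)²·(3jₘ)² = 1/3
I = -1·√(0.333333/4π) = -0.16286750

-0.162868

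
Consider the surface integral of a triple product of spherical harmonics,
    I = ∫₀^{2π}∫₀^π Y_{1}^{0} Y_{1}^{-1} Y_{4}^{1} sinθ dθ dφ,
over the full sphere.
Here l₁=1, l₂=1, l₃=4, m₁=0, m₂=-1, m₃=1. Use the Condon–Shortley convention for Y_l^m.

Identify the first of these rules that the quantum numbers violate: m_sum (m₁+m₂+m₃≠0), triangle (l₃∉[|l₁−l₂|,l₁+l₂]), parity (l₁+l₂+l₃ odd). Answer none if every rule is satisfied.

azimuthal sum: 0 − 1 + 1 = 0  ✓
0 ≤ 4 ≤ 2 (triangle on l)  ✗
L = 1 + 1 + 4 = 6 (even)

triangle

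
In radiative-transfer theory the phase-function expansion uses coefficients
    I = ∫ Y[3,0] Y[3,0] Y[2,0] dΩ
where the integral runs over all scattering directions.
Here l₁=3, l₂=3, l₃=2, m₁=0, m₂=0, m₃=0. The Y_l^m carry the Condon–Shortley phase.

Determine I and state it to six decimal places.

Rules hold: Σm=0, L=8 even, 0≤2≤6.
N = 7·7·5 = 245
Δ = 4!·2!·2!/9! = 1/3780
Racah Σ t=1..3: t=1:−1/24 t=2:+1/4 t=3:−1/24 = 1/6
⇒ 3j(3 3 2; 0 0 0)² = 4/105, sgn +1
(m-triple is (0,0,0) — same symbol as above.)
4πI² = N·(3j₀)²·(3jₘ)² = 16/45
I = +1·√(0.355556/4π) = 0.16820883

0.168209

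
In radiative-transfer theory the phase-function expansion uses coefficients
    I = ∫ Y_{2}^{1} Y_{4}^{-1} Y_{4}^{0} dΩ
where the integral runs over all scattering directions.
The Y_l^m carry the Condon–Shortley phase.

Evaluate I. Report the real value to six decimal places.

Rules hold: Σm=0, L=10 even, 2≤4≤6.
N = 5·9·9 = 405
Δ = 2!·2!·6!/11! = 1/13860
Racah Σ t=0..2: t=0:+1/192 t=1:−1/36 t=2:+1/192 = -5/288
⇒ 3j(2 4 4; 0 0 0)² = 20/693, sgn -1
Racah Σ t=0..1: t=0:+1/72 t=1:−1/96 = 1/288
⇒ 3j(2 4 4; 1 -1 0)² = 1/462, sgn +1
4πI² = N·(3j₀)²·(3jₘ)² = 150/5929
I = -1·√(0.0252994/4π) = -0.04486937

-0.044869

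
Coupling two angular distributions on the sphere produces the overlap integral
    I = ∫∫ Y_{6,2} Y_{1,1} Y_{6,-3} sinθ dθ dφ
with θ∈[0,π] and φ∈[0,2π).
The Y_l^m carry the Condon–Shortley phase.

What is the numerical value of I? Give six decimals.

0.000000

L=13 odd ⇒ parity kills the (l;000) factor ⇒ I = 0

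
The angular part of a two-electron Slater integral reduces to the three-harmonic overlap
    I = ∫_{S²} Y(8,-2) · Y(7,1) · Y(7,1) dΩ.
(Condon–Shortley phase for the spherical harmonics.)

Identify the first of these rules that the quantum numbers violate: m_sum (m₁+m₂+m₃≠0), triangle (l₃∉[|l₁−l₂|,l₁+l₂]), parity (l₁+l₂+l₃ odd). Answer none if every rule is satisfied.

m₁+m₂+m₃ = -2 + 1 + 1 = 0  ✓
triangle: |8−7|=1 ≤ l₃=7 ≤ 8+7=15  ✓
parity: l₁+l₂+l₃ = 22 is even  ✓

none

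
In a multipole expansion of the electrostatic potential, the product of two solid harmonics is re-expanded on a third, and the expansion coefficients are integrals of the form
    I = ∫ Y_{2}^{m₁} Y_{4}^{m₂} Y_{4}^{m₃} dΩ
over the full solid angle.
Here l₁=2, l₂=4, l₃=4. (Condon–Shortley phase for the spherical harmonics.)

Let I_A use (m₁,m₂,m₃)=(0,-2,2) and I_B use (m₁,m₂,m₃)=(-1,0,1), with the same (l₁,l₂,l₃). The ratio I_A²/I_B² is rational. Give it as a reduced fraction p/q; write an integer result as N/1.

Same 2,4,4: normalisation and zero-m 3j drop out of the ratio.
A: Δ: 2! 2! 6! / 11! → 1/13860; sum: t=0:+1/192 t=1:−1/120 t=2:+1/2880 = -1/360; 3j²(2 4 4; 0 -2 2) = Δ·Π!·Σ² = 16/3465  (sign -1)
B: Δ: 2! 2! 6! / 11! → 1/13860; sum: t=1:−1/72 t=2:+1/96 = -1/288; 3j²(2 4 4; -1 0 1) = Δ·Π!·Σ² = 1/462  (sign +1)
I_A²/I_B² = (16/3465)/(1/462) = 32/15

32/15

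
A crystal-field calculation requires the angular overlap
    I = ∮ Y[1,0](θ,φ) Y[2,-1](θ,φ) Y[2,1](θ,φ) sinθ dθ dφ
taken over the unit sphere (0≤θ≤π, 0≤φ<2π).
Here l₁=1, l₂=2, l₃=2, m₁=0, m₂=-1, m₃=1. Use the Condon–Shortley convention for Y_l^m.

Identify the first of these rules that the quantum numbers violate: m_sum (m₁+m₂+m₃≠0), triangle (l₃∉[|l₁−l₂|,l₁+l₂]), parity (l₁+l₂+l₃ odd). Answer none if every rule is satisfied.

parity

Σmᵢ = 0  ✓
l₃∈[|l₁−l₂|,l₁+l₂]=[1,3], have l₃=2  ✓
Σlᵢ = 5 ⇒ odd  ✗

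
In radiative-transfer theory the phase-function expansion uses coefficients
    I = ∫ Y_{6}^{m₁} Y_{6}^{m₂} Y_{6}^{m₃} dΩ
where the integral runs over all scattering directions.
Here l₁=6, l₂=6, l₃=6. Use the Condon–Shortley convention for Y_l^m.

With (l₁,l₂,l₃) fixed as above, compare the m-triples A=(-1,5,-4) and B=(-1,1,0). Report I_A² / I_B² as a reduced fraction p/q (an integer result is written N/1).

Shared (l₁,l₂,l₃)=(6,6,6): N and (l;000)² cancel in I_A²/I_B².
A: Δ = 6!·6!·6!/19! = 1/325909584; Racah Σ t=5..6: t=5:−1/4147200 t=6:+1/10368000 = -1/6912000; ⇒ 3j(6 6 6; -1 5 -4)² = 189/16796, sgn -1
B: Δ = 6!·6!·6!/19! = 1/325909584; Racah Σ t=1..6: t=1:−1/62208000 t=2:+1/691200 t=3:−1/82944 t=4:+1/62208 t=5:−1/276480 t=6:+1/10368000 = 1/518400; ⇒ 3j(6 6 6; -1 1 0)² = 100/46189, sgn +1
I_A²/I_B² = (189/16796)/(100/46189) = 2079/400

2079/400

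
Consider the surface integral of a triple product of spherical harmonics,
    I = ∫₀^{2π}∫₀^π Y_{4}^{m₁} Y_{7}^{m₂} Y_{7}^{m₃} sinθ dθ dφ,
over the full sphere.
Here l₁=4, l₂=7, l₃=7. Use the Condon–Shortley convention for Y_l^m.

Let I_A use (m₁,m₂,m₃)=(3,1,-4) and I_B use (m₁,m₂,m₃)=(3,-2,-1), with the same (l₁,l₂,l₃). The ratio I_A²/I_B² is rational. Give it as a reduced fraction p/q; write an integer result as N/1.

Same 4,7,7: normalisation and zero-m 3j drop out of the ratio.
A: Δ: 4! 4! 10! / 19! → 1/58198140; sum: t=0:+1/11612160 t=1:−1/4354560 = -1/6967296; 3j²(4 7 7; 3 1 -4) = Δ·Π!·Σ² = 625/50388  (sign +1)
B: Δ: 4! 4! 10! / 19! → 1/58198140; sum: t=0:+1/2073600 t=1:−1/2488320 = 1/12441600; 3j²(4 7 7; 3 -2 -1) = Δ·Π!·Σ² = 98/138567  (sign +1)
I_A²/I_B² = (625/50388)/(98/138567) = 6875/392

6875/392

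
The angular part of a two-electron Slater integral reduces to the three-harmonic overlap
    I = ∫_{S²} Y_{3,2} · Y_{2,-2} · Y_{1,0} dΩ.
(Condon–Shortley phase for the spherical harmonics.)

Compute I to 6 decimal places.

Rules hold: Σm=0, L=6 even, 1≤1≤5.
N = 7·5·3 = 105
Δ = 4!·2!·0!/7! = 1/105
Racah Σ t=2..2: t=2:+1/4 = 1/4
⇒ 3j(3 2 1; 0 0 0)² = 3/35, sgn -1
Racah Σ t=0..0: t=0:+1/24 = 1/24
⇒ 3j(3 2 1; 2 -2 0)² = 1/21, sgn -1
4πI² = N·(3j₀)²·(3jₘ)² = 3/7
I = +1·√(0.428571/4π) = 0.18467439

0.184674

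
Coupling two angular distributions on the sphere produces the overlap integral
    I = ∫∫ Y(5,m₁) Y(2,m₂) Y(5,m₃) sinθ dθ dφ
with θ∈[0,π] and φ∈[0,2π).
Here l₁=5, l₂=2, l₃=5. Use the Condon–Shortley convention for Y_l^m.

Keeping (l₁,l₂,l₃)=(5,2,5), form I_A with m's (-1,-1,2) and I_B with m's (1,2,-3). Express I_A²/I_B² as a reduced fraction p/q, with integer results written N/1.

3/8

Same 5,2,5: normalisation and zero-m 3j drop out of the ratio.
A: Δ: 2! 8! 2! / 13! → 1/38610; sum: t=0:+1/2880 t=1:−1/1440 = -1/2880; 3j²(5 2 5; -1 -1 2) = Δ·Π!·Σ² = 7/715  (sign +1)
B: Δ: 2! 8! 2! / 13! → 1/38610; sum: t=2:+1/5760 = 1/5760; 3j²(5 2 5; 1 2 -3) = Δ·Π!·Σ² = 56/2145  (sign +1)
I_A²/I_B² = (7/715)/(56/2145) = 3/8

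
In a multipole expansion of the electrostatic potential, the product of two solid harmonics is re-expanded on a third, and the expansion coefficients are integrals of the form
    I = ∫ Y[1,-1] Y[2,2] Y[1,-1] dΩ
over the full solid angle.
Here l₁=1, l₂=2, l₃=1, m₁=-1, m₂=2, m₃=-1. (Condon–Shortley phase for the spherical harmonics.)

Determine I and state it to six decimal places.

0.309019

Checks pass: Σm=0; 4 even; l₃=1∈[1,3].
(2·1+1)(2·2+1)(2·1+1) = 45
Δ: 2! 0! 2! / 5! → 1/30
sum: t=1:−1/1 = -1/1
3j²(1 2 1; 0 0 0) = Δ·Π!·Σ² = 2/15  (sign +1)
sum: t=2:+1/4 = 1/4
3j²(1 2 1; -1 2 -1) = Δ·Π!·Σ² = 1/5  (sign +1)
combine: 4πI² = 45·2/15·1/5 = 6/5
take √, sign +1: I = 0.30901936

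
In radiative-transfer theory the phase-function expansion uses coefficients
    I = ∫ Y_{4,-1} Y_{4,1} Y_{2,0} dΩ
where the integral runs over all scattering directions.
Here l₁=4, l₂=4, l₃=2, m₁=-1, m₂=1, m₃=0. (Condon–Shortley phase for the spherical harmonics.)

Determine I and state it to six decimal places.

-0.139264

Checks pass: Σm=0; 10 even; l₃=2∈[0,8].
(2·4+1)(2·4+1)(2·2+1) = 405
Δ: 6! 2! 2! / 11! → 1/13860
sum: t=2:+1/192 t=3:−1/36 t=4:+1/192 = -5/288
3j²(4 4 2; 0 0 0) = Δ·Π!·Σ² = 20/693  (sign -1)
sum: t=3:−1/144 t=4:+1/48 t=5:−1/480 = 17/1440
3j²(4 4 2; -1 1 0) = Δ·Π!·Σ² = 289/13860  (sign +1)
combine: 4πI² = 405·20/693·289/13860 = 1445/5929
take √, sign -1: I = -0.13926381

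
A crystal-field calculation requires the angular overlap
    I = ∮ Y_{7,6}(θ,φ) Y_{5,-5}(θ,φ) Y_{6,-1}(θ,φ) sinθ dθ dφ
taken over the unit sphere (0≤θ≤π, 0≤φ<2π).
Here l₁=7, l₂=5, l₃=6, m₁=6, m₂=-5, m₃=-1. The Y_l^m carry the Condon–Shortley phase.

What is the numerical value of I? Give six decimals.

Rules hold: Σm=0, L=18 even, 2≤6≤12.
N = 15·11·13 = 2145
Δ = 6!·8!·4!/19! = 1/174594420
Racah Σ t=1..5: t=1:−1/4147200 t=2:+1/207360 t=3:−1/82944 t=4:+1/207360 t=5:−1/4147200 = -1/345600
⇒ 3j(7 5 6; 0 0 0)² = 420/46189, sgn -1
Racah Σ t=0..0: t=0:+1/87091200 = 1/87091200
⇒ 3j(7 5 6; 6 -5 -1)² = 10/969, sgn -1
4πI² = N·(3j₀)²·(3jₘ)² = 21000/104329
I = +1·√(0.201286/4π) = 0.12656167

0.126562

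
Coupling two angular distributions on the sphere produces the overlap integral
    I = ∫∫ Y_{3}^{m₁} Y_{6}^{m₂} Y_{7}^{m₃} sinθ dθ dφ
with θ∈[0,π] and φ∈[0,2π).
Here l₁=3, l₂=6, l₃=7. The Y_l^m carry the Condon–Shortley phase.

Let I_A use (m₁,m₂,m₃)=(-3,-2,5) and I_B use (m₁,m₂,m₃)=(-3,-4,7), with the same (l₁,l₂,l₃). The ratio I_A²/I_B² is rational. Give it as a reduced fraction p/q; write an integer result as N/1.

270/91

Same 3,6,7: normalisation and zero-m 3j drop out of the ratio.
A: Δ: 2! 4! 10! / 17! → 1/2042040; sum: t=2:+1/3870720 = 1/3870720; 3j²(3 6 7; -3 -2 5) = Δ·Π!·Σ² = 135/6188  (sign +1)
B: Δ: 2! 4! 10! / 17! → 1/2042040; sum: t=2:+1/174182400 = 1/174182400; 3j²(3 6 7; -3 -4 7) = Δ·Π!·Σ² = 1/136  (sign +1)
I_A²/I_B² = (135/6188)/(1/136) = 270/91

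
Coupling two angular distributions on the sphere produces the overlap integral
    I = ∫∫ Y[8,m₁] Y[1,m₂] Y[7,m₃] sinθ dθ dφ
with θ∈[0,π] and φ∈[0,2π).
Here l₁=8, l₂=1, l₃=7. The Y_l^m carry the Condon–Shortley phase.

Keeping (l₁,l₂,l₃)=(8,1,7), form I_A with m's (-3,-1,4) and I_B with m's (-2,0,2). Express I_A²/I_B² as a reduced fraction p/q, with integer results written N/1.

Same 8,1,7: normalisation and zero-m 3j drop out of the ratio.
A: Δ: 2! 14! 0! / 17! → 1/2040; sum: t=0:+1/479001600 = 1/479001600; 3j²(8 1 7; -3 -1 4) = Δ·Π!·Σ² = 1/204  (sign -1)
B: Δ: 2! 14! 0! / 17! → 1/2040; sum: t=1:−1/43545600 = -1/43545600; 3j²(8 1 7; -2 0 2) = Δ·Π!·Σ² = 1/34  (sign +1)
I_A²/I_B² = (1/204)/(1/34) = 1/6

1/6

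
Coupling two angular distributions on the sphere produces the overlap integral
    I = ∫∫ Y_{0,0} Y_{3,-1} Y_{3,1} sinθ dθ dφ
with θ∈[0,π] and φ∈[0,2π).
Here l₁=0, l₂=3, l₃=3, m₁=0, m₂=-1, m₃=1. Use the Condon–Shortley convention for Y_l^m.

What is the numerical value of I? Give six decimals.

-0.282095

m-sum 0 ✓  L=6 even ✓  3≤3≤3 ✓
Π(2lᵢ+1) = 1×7×7 = 49
triangle coeff Δ(0,3,3) = 1/7
Σ_t [0,0]: t=0:+1/36 = 1/36
(3j)²=1/7 [(0 3 3; 0 0 0)], sign=-1
Σ_t [0,0]: t=0:+1/48 = 1/48
(3j)²=1/7 [(0 3 3; 0 -1 1)], sign=+1
⇒ 4πI² = 1/1
I = (-1)√(1/1/(4π)) = -0.28209479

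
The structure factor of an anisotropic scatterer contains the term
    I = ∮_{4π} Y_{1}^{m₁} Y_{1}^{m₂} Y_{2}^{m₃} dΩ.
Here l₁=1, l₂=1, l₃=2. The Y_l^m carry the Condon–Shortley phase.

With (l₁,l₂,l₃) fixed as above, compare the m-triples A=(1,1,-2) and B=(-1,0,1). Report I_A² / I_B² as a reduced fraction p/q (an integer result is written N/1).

2/1

l's match ⇒ only the (l;m) 3-j factors differ between A and B.
A: triangle coeff Δ(1,1,2) = 1/30; Σ_t [0,0]: t=0:+1/4 = 1/4; (3j)²=1/5 [(1 1 2; 1 1 -2)], sign=+1
B: triangle coeff Δ(1,1,2) = 1/30; Σ_t [0,0]: t=0:+1/2 = 1/2; (3j)²=1/10 [(1 1 2; -1 0 1)], sign=-1
I_A²/I_B² = (1/5)/(1/10) = 2/1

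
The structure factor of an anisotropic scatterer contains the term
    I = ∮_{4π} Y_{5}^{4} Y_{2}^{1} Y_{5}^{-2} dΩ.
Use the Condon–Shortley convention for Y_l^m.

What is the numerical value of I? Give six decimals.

Σmᵢ = 3 ≠ 0, so the φ-integral vanishes; I = 0

0.000000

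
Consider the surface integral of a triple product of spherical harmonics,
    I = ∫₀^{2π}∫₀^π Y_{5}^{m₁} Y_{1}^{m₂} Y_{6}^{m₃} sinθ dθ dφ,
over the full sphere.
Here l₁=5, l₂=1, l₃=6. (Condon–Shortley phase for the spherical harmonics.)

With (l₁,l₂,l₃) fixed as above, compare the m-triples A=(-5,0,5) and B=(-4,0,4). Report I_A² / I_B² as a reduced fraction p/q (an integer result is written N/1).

l's match ⇒ only the (l;m) 3-j factors differ between A and B.
A: triangle coeff Δ(5,1,6) = 1/858; Σ_t [0,0]: t=0:+1/3628800 = 1/3628800; (3j)²=1/78 [(5 1 6; -5 0 5)], sign=-1
B: triangle coeff Δ(5,1,6) = 1/858; Σ_t [0,0]: t=0:+1/362880 = 1/362880; (3j)²=10/429 [(5 1 6; -4 0 4)], sign=+1
I_A²/I_B² = (1/78)/(10/429) = 11/20

11/20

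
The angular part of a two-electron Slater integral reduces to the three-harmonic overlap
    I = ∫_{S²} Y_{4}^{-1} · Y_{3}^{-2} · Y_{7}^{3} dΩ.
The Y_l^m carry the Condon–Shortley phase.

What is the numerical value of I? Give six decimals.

Rules hold: Σm=0, L=14 even, 1≤7≤7.
N = 9·7·15 = 945
Δ = 0!·8!·6!/15! = 1/45045
Racah Σ t=0..0: t=0:+1/20736 = 1/20736
⇒ 3j(4 3 7; 0 0 0)² = 35/1287, sgn -1
Racah Σ t=0..0: t=0:+1/86400 = 1/86400
⇒ 3j(4 3 7; -1 -2 3)² = 16/715, sgn +1
4πI² = N·(3j₀)²·(3jₘ)² = 11760/20449
I = -1·√(0.575089/4π) = -0.21392557

-0.213926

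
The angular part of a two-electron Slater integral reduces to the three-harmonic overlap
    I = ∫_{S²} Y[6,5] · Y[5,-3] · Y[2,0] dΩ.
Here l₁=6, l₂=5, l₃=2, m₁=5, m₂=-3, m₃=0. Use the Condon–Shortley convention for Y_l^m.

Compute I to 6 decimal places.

0.000000

m-sum = 5 − 3 + 0 = 2 ≠ 0 ⇒ I = 0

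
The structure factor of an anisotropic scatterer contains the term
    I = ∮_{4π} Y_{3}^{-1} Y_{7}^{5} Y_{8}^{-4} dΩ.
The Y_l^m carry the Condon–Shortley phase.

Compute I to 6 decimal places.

Rules hold: Σm=0, L=18 even, 4≤8≤10.
N = 7·15·17 = 1785
Δ = 2!·4!·12!/19! = 1/5290740
Racah Σ t=0..2: t=0:+1/7257600 t=1:−1/2073600 t=2:+1/7257600 = -1/4838400
⇒ 3j(3 7 8; 0 0 0)² = 252/20995, sgn -1
Racah Σ t=0..2: t=0:+1/22992076800 t=1:−1/239500800 t=2:+1/58060800 = 43/3284582400
⇒ 3j(3 7 8; -1 5 -4)² = 12943/755820, sgn +1
4πI² = N·(3j₀)²·(3jₘ)² = 1902621/5185765
I = -1·√(0.366893/4π) = -0.17086960

-0.170870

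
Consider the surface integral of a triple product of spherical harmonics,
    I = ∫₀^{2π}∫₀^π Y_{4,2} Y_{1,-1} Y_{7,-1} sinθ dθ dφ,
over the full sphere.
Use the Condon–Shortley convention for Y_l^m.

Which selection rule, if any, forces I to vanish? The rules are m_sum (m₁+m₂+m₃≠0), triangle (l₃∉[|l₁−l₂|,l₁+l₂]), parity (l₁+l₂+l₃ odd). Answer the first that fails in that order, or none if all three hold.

m₁+m₂+m₃ = 2 − 1 − 1 = 0  ✓
triangle: |4−1|=3 ≤ l₃=7 ≤ 4+1=5  ✗
parity: l₁+l₂+l₃ = 12 is even

triangle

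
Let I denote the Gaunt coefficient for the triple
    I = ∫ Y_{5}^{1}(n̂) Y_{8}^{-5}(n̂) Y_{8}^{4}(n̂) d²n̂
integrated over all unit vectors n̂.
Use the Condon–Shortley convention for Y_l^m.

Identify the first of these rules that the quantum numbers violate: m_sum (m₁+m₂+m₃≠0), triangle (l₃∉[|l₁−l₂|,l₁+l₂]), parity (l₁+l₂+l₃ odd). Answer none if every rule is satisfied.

parity

Σmᵢ = 0  ✓
l₃∈[|l₁−l₂|,l₁+l₂]=[3,13], have l₃=8  ✓
Σlᵢ = 21 ⇒ odd  ✗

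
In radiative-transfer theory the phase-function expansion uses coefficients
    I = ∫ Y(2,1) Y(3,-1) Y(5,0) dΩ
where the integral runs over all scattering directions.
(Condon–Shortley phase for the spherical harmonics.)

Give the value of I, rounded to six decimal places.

0.169433

Rules hold: Σm=0, L=10 even, 1≤5≤5.
N = 5·7·11 = 385
Δ = 0!·4!·6!/11! = 1/2310
Racah Σ t=0..0: t=0:+1/144 = 1/144
⇒ 3j(2 3 5; 0 0 0)² = 10/231, sgn -1
Racah Σ t=0..0: t=0:+1/288 = 1/288
⇒ 3j(2 3 5; 1 -1 0)² = 5/231, sgn -1
4πI² = N·(3j₀)²·(3jₘ)² = 250/693
I = +1·√(0.36075/4π) = 0.16943318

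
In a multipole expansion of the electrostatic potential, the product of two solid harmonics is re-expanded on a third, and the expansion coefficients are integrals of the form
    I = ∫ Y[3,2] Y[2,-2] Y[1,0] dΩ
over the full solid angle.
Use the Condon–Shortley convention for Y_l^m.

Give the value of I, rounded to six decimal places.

Rules hold: Σm=0, L=6 even, 1≤1≤5.
N = 7·5·3 = 105
Δ = 4!·2!·0!/7! = 1/105
Racah Σ t=2..2: t=2:+1/4 = 1/4
⇒ 3j(3 2 1; 0 0 0)² = 3/35, sgn -1
Racah Σ t=0..0: t=0:+1/24 = 1/24
⇒ 3j(3 2 1; 2 -2 0)² = 1/21, sgn -1
4πI² = N·(3j₀)²·(3jₘ)² = 3/7
I = +1·√(0.428571/4π) = 0.18467439

0.184674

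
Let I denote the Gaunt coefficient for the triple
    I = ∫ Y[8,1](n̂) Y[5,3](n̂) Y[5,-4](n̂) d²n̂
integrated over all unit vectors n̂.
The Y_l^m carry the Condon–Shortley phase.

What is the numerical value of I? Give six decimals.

Rules hold: Σm=0, L=18 even, 3≤5≤13.
N = 17·11·11 = 2057
Δ = 8!·8!·2!/19! = 1/37413090
Racah Σ t=3..5: t=3:−1/1036800 t=4:+1/331776 t=5:−1/1036800 = 1/921600
⇒ 3j(8 5 5; 0 0 0)² = 490/46189, sgn -1
Racah Σ t=6..7: t=6:+1/14515200 t=7:−1/203212800 = 13/203212800
⇒ 3j(8 5 5; 1 3 -4)² = 104/17765, sgn -1
4πI² = N·(3j₀)²·(3jₘ)² = 784/6137
I = +1·√(0.12775/4π) = 0.10082658

0.100827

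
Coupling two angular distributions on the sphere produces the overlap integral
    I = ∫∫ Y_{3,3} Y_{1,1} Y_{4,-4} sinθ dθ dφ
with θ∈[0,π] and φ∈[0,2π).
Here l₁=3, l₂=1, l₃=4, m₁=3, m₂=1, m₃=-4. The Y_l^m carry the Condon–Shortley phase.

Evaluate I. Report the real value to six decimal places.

0.325735

Rules hold: Σm=0, L=8 even, 2≤4≤4.
N = 7·3·9 = 189
Δ = 0!·6!·2!/9! = 1/252
Racah Σ t=0..0: t=0:+1/36 = 1/36
⇒ 3j(3 1 4; 0 0 0)² = 4/63, sgn +1
Racah Σ t=0..0: t=0:+1/1440 = 1/1440
⇒ 3j(3 1 4; 3 1 -4)² = 1/9, sgn +1
4πI² = N·(3j₀)²·(3jₘ)² = 4/3
I = +1·√(1.33333/4π) = 0.32573501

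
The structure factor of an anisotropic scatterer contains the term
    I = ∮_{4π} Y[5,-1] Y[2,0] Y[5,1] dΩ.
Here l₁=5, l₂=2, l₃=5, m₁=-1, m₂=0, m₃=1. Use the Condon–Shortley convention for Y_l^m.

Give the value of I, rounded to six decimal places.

-0.145565

m-sum 0 ✓  L=12 even ✓  3≤5≤7 ✓
Π(2lᵢ+1) = 11×5×11 = 605
triangle coeff Δ(5,2,5) = 1/38610
Σ_t [0,2]: t=0:+1/2880 t=1:−1/576 t=2:+1/2880 = -1/960
(3j)²=10/429 [(5 2 5; 0 0 0)], sign=+1
Σ_t [0,2]: t=0:+1/5760 t=1:−1/720 t=2:+1/2304 = -1/1280
(3j)²=27/1430 [(5 2 5; -1 0 1)], sign=-1
⇒ 4πI² = 45/169
I = (-1)√(45/169/(4π)) = -0.14556534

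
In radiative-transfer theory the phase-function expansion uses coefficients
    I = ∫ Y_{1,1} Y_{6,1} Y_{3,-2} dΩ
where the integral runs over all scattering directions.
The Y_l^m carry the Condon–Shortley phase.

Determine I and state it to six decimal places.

0.000000

triangle: need 5≤l₃≤7, have 3; I=0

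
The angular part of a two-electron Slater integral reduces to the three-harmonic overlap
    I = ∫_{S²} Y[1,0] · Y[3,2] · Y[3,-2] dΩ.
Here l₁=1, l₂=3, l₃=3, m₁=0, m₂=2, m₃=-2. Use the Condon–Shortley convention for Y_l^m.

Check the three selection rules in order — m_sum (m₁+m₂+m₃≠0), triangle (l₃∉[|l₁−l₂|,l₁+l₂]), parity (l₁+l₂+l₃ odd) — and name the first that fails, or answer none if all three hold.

parity

m₁+m₂+m₃ = 0 + 2 − 2 = 0  ✓
triangle: |1−3|=2 ≤ l₃=3 ≤ 1+3=4  ✓
parity: l₁+l₂+l₃ = 7 is odd  ✗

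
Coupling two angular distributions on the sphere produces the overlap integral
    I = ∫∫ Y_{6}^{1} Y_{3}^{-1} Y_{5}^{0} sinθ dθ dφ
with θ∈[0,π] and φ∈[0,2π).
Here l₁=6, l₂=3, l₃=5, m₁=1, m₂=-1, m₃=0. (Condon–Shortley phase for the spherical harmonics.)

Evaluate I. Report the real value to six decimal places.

-0.077843

m-sum 0 ✓  L=14 even ✓  3≤5≤9 ✓
Π(2lᵢ+1) = 13×7×11 = 1001
triangle coeff Δ(6,3,5) = 1/675675
Σ_t [1,3]: t=1:−1/8640 t=2:+1/2304 t=3:−1/8640 = 7/34560
(3j)²=7/429 [(6 3 5; 0 0 0)], sign=-1
Σ_t [0,2]: t=0:+1/34560 t=1:−1/3456 t=2:+1/5760 = -1/11520
(3j)²=2/429 [(6 3 5; 1 -1 0)], sign=+1
⇒ 4πI² = 98/1287
I = (-1)√(98/1287/(4π)) = -0.07784287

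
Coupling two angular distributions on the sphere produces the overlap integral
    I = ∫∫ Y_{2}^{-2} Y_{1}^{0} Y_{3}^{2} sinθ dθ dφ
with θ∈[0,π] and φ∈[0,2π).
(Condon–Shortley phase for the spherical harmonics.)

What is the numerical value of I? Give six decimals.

m-sum 0 ✓  L=6 even ✓  1≤3≤3 ✓
Π(2lᵢ+1) = 5×3×7 = 105
triangle coeff Δ(2,1,3) = 1/105
Σ_t [0,0]: t=0:+1/4 = 1/4
(3j)²=3/35 [(2 1 3; 0 0 0)], sign=-1
Σ_t [0,0]: t=0:+1/24 = 1/24
(3j)²=1/21 [(2 1 3; -2 0 2)], sign=-1
⇒ 4πI² = 3/7
I = (+1)√(3/7/(4π)) = 0.18467439

0.184674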